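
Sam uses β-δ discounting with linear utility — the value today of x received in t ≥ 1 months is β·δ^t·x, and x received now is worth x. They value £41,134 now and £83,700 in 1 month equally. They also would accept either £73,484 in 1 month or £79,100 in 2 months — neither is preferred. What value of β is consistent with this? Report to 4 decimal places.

β ≈ 0.5290

From the later pair, β·δ^1·73484 = β·δ^2·79100; dividing through, δ = 73484/79100 = 0.92900.
Now use the now-vs-future pair: 41134 = β·δ·83700 gives β = 41134/(0.92900·83700) ≈ 0.5290.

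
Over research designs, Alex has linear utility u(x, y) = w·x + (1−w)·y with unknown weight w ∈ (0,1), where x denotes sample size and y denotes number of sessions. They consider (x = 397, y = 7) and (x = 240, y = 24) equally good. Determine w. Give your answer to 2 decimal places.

w = 0.10

Indifference: w·397 + (1−w)·7 = w·240 + (1−w)·24.
Rearranging, 157·w − 17·(1−w) = 0.
Hence w = 17/(157+17) = 17/174 = 0.10.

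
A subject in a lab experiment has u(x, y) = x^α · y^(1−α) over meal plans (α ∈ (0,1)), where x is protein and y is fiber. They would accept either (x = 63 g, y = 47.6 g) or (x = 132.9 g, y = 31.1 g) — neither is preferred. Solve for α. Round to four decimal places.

Set the two utilities equal: 63^α·47.6^(1−α) = 132.9^α·31.1^(1−α).
(63/132.9)^α = (31.1/47.6)^(1−α); take logs: α·ln(63/132.9) = (1−α)·ln(31.1/47.6), i.e. α·-0.7464622 = (1−α)·-0.4256249.
With A = -0.7464622 and B = -0.4256249: α·A = (1−α)·B, so α = B/(A+B) = -0.4256249/-1.1720871 ≈ 0.3631.

α ≈ 0.3631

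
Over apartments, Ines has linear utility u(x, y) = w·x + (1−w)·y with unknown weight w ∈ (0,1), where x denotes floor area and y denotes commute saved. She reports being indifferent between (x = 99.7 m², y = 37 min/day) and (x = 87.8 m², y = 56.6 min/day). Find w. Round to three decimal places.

Indifference: w·99.7 + (1−w)·37 = w·87.8 + (1−w)·56.6.
w·(99.7−87.8) = (1−w)·(56.6−37), i.e. w·11.9 = (1−w)·19.6.
The marginal rate of substitution is 19.6/11.9, so w = 19.6/(11.9+19.6) = 0.622.

w = 0.622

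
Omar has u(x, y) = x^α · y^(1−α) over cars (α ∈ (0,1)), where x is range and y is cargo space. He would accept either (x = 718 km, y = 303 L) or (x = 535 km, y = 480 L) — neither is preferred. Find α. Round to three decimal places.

The Cobb–Douglas utilities coincide, so 718^α·303^(1−α) = 535^α·480^(1−α).
(718/535)^α = (480/303)^(1−α); take logs: α·ln(718/535) = (1−α)·ln(480/303), i.e. α·0.294203 = (1−α)·0.460053.
Thus α·(0.754256) = 0.460053, so α = 0.460053/0.754256 ≈ 0.610.

α ≈ 0.610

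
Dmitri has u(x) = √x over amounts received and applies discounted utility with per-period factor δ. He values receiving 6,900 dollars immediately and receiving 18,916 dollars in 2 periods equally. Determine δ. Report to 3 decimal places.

δ ≈ 0.777

Equating discounted utilities: u(6900) = δ^2·u(18916) ⇒ δ^2 = u(6900)/u(18916).
With u(x) = √x: δ^2 = √6900/√18916 = √(6900/18916) = 0.60396.
So δ = 0.60396^(1/2) ≈ 0.777.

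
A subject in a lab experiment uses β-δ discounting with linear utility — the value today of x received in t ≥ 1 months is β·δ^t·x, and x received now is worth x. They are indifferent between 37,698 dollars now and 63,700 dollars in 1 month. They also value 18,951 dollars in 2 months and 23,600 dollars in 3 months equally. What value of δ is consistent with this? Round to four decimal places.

Both payoffs in the second observation are in the future, so β drops out: δ^2·18951 = δ^3·23600 ⇒ δ = 18951/23600 = 0.80301.

δ ≈ 0.8030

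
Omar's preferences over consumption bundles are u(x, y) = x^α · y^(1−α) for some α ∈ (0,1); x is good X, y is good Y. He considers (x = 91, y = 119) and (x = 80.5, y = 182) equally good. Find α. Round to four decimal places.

Indifference: 91^α · 119^(1−α) = 80.5^α · 182^(1−α).
(91/80.5)^α = (182/119)^(1−α); take logs: α·ln(91/80.5) = (1−α)·ln(182/119), i.e. α·0.1226023 = (1−α)·0.4248832.
So α/(1−α) = (0.4248832)/(0.1226023) = 3.4655402, and α = 3.4655402/4.4655402 ≈ 0.7761.

α ≈ 0.7761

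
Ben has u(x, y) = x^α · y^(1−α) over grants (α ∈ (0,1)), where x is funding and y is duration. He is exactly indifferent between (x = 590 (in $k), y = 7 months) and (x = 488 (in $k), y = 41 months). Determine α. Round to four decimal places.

Set the two utilities equal: 590^α·7^(1−α) = 488^α·41^(1−α).
(590/488)^α = (41/7)^(1−α); take logs: α·ln(590/488) = (1−α)·ln(41/7), i.e. α·0.1898071 = (1−α)·1.7676619.
With A = 0.1898071 and B = 1.7676619: α·A = (1−α)·B, so α = B/(A+B) = 1.7676619/1.9574690 ≈ 0.9030.

α ≈ 0.9030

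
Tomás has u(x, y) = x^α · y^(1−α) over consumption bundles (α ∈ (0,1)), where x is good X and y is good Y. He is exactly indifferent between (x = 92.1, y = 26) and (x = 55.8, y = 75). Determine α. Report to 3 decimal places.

α ≈ 0.679

Indifference: 92.1^α · 26^(1−α) = 55.8^α · 75^(1−α).
Taking logs: α·ln 92.1 + (1−α)·ln 26 = α·ln 55.8 + (1−α)·ln 75, i.e. α·0.501101 = (1−α)·1.059392.
Thus α·(1.560493) = 1.059392, so α = 1.059392/1.560493 ≈ 0.679.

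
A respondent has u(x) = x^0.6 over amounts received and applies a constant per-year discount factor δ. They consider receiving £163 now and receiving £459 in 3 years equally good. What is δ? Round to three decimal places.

Indifference means u(163) = δ^3 · u(459), so δ^3 = u(163)/u(459).
Since u(x) = x^0.6, δ^3 = (163/459)^0.6 = 0.35512^0.6 = 0.53731.
Taking the cube root: δ = 0.53731^(1/3) ≈ 0.813.

δ ≈ 0.813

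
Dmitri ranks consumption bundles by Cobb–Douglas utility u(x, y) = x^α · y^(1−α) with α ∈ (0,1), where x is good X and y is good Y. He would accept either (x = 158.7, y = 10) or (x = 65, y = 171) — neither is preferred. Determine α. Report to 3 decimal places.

α ≈ 0.761

Set the two utilities equal: 158.7^α·10^(1−α) = 65^α·171^(1−α).
(158.7/65)^α = (171/10)^(1−α); take logs: α·ln(158.7/65) = (1−α)·ln(171/10), i.e. α·0.892628 = (1−α)·2.839078.
With A = 0.892628 and B = 2.839078: α·A = (1−α)·B, so α = B/(A+B) = 2.839078/3.731706 ≈ 0.761.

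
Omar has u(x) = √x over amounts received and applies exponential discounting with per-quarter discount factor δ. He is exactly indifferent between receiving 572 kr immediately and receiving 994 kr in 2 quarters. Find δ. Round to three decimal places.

Equating discounted utilities: u(572) = δ^2·u(994) ⇒ δ^2 = u(572)/u(994).
Since u(x) = √x, δ^2 = √(572/994) = 0.75859.
Hence δ = (0.75859)^(1/2) = 0.87097.

δ ≈ 0.871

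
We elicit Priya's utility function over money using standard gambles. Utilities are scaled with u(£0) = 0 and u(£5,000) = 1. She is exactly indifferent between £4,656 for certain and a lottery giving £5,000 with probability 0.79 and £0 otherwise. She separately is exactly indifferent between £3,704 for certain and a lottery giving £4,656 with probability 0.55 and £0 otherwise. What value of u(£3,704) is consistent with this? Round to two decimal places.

The first gamble pins u(£4,656): it must equal 0.79·1 + 0.21·0 = 0.79.
Chaining: u(£3,704) = 0.55·0.79 + 0.45·0.00 = 0.4345.

0.43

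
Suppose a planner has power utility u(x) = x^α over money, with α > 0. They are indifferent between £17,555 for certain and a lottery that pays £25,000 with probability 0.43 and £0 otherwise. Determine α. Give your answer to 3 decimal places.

The lottery's expected utility is 0.43·u(25000) + 0.57·u(0) = 0.43·25000^α (since u(0) = 0 for α > 0).
Setting u(17555) equal to that: 17555^α = 0.43·25000^α ⇒ (17555/25000)^α = 0.43.
α = ln(0.43) / ln(17555/25000) = -0.843970/-0.353537 ≈ 2.387.

α ≈ 2.387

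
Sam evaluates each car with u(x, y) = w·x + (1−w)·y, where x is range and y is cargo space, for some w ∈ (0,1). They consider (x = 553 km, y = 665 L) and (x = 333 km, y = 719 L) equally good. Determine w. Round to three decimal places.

w = 0.197

Indifference: w·553 + (1−w)·665 = w·333 + (1−w)·719.
Collecting terms: w·220 = (1−w)·54.
Hence w = 54/(220+54) = 54/274 = 0.197.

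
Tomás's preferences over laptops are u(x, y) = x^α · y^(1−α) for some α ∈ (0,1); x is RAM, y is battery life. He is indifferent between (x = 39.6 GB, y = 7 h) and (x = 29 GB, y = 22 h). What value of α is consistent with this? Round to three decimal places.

Indifference: 39.6^α · 7^(1−α) = 29^α · 22^(1−α).
Taking logs: α·ln 39.6 + (1−α)·ln 7 = α·ln 29 + (1−α)·ln 22, i.e. α·0.311533 = (1−α)·1.145132.
So α/(1−α) = (1.145132)/(0.311533) = 3.675797, and α = 3.675797/4.675797 ≈ 0.786.

α ≈ 0.786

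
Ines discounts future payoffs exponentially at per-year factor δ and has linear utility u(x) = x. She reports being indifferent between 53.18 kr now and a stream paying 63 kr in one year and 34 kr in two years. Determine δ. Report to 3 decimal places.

Equating present values: 53.18 = 63δ + 34δ².
Rearranged: 34δ² + 63δ − 53.18 = 0.
δ = (−63 + √(63² + 4·34·53.18)) / (2·34) = (−63 + √11201.48) / 68 ≈ 0.630.

δ ≈ 0.630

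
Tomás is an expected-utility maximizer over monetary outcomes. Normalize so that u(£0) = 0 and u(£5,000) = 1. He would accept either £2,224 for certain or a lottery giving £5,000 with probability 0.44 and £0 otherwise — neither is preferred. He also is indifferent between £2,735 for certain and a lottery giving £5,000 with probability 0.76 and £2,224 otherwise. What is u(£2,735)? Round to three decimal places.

0.866

From the first indifference, u(£2,224) = 0.44·u(£5,000) + 0.56·u(£0) = 0.44·1 + 0.56·0 = 0.44.
The second indifference gives u(£2,735) = 0.76·u(£5,000) + 0.24·u(£2,224) = 0.76·1.00 + 0.24·0.44 = 0.8656.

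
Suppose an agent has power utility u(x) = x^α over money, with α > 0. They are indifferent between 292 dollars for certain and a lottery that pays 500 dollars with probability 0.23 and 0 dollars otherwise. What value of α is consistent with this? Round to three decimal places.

The lottery's expected utility is 0.23·u(500) + 0.77·u(0) = 0.23·500^α (since u(0) = 0 for α > 0).
Equating: 292^α = 0.23·500^α, i.e. 0.5840^α = 0.23.
Taking logs: α·ln(292/500) = ln(0.23), so α = -1.469676 / -0.537854 ≈ 2.732.

α ≈ 2.732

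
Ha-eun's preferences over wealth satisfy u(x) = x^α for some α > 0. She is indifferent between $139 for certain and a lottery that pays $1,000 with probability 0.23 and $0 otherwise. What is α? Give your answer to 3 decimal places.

α ≈ 0.745

EU(lottery) = 0.23·1000^α + 0.77·0 = 0.23·1000^α.
Setting u(139) equal to that: 139^α = 0.23·1000^α ⇒ (139/1000)^α = 0.23.
Taking logs: α·ln(139/1000) = ln(0.23), so α = -1.469676 / -1.973281 ≈ 0.745.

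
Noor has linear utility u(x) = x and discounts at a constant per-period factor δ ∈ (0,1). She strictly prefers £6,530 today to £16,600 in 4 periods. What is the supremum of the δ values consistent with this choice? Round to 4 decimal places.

δ < 0.7920

Comparing present values: 6530 > δ^4·16600.
Hence δ^4 < 6530/16600 = 0.39337, and x ↦ x^(1/4) is increasing on (0,∞).
δ < 0.39337^(1/4) = 0.7920.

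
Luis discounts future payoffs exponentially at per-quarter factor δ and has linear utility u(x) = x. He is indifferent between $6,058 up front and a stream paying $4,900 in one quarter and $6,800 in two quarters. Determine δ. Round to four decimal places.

δ ≈ 0.6500

Present value of the stream is 4900·δ + 6800·δ². Indifference gives 4900δ + 6800δ² = 6058.
Rearranged: 6800δ² + 4900δ − 6058 = 0.
By the quadratic formula (taking the positive root), δ = (−4900 + √188787600.00) / 13600 ≈ 0.6500.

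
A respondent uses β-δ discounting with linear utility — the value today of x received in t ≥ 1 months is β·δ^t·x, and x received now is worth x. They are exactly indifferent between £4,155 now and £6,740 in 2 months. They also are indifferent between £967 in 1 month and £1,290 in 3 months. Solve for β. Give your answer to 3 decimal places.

β ≈ 0.822

The second indifference involves only future payoffs, so β cancels: β·δ^1·967 = β·δ^3·1290, giving δ^2 = 967/1290 = 0.74961, so δ = 0.86580.
Now use the now-vs-future pair: 4155 = β·δ^2·6740 gives β = 4155/(0.74961·6740) ≈ 0.822.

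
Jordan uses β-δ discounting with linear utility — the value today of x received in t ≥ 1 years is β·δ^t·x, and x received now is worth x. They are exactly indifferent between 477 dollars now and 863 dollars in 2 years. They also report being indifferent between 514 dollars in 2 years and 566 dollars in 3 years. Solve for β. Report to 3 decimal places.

β ≈ 0.670

The second indifference involves only future payoffs, so β cancels: β·δ^2·514 = β·δ^3·566, giving δ = 514/566 = 0.90813.
Substituting δ into 477 = β·δ^2·863: β = 477/(711.712) ≈ 0.670.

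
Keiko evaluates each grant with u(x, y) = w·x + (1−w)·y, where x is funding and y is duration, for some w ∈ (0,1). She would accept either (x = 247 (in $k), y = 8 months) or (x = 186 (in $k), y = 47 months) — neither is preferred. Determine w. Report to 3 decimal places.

Indifference: w·247 + (1−w)·8 = w·186 + (1−w)·47.
Rearranging, 61·w − 39·(1−w) = 0.
Hence w = 39/(61+39) = 39/100 = 0.390.

w = 0.390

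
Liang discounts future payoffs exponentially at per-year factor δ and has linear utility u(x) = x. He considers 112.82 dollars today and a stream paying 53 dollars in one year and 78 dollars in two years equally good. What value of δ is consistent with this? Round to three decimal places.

δ ≈ 0.910

Equating present values: 112.82 = 53δ + 78δ².
Rearranged: 78δ² + 53δ − 112.82 = 0.
By the quadratic formula (taking the positive root), δ = (−53 + √38008.84) / 156 ≈ 0.910.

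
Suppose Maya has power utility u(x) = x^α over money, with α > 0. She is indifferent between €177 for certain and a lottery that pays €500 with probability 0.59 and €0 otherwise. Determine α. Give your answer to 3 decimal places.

α ≈ 0.508

The lottery's expected utility is 0.59·u(500) + 0.41·u(0) = 0.59·500^α (since u(0) = 0 for α > 0).
Setting u(177) equal to that: 177^α = 0.59·500^α ⇒ (177/500)^α = 0.59.
α = ln(0.59) / ln(177/500) = -0.527633/-1.038458 ≈ 0.508.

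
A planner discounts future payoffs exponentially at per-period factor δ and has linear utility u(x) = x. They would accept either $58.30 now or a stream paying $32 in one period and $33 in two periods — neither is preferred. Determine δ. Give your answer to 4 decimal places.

δ ≈ 0.9300

Equating present values: 58.30 = 32δ + 33δ².
So 33δ² + 32δ − 58.30 = 0.
By the quadratic formula (taking the positive root), δ = (−32 + √8719.60) / 66 ≈ 0.9300.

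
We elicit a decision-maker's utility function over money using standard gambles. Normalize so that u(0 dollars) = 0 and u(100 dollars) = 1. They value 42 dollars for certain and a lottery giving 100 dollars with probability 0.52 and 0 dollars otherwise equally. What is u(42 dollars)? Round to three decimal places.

By the standard-gamble method, u(42 dollars) is just the indifference probability on the best outcome: 0.52.

0.520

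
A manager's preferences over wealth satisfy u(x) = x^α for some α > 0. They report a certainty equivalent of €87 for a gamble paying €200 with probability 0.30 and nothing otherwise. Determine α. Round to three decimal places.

α ≈ 1.446

EU(lottery) = 0.30·200^α + 0.70·0 = 0.30·200^α.
Equating: 87^α = 0.30·200^α, i.e. 0.4350^α = 0.30.
α = ln(0.30) / ln(87/200) = -1.203973/-0.832409 ≈ 1.446.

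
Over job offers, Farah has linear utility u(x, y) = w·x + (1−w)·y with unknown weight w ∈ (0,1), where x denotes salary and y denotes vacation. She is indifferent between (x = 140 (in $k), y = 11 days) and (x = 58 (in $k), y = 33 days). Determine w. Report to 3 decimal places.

w = 0.212

Indifference: w·140 + (1−w)·11 = w·58 + (1−w)·33.
Rearranging, 82·w − 22·(1−w) = 0.
Hence w = 22/(82+22) = 22/104 = 0.212.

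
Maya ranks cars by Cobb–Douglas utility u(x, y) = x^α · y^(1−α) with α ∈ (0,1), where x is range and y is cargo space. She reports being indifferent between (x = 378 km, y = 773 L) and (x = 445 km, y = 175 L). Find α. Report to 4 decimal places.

α ≈ 0.9010

Set the two utilities equal: 378^α·773^(1−α) = 445^α·175^(1−α).
(378/445)^α = (175/773)^(1−α); take logs: α·ln(378/445) = (1−α)·ln(175/773), i.e. α·-0.1631801 = (1−α)·-1.4854931.
With A = -0.1631801 and B = -1.4854931: α·A = (1−α)·B, so α = B/(A+B) = -1.4854931/-1.6486732 ≈ 0.9010.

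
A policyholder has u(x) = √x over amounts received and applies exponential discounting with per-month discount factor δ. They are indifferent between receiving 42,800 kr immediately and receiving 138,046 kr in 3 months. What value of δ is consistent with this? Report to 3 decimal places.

The payoff in 3 months is discounted by δ^3, so u(42800) = δ^3·u(138046) and δ^3 = u(42800)/u(138046).
Since u(x) = √x, δ^3 = √(42800/138046) = 0.55681.
Hence δ = (0.55681)^(1/3) = 0.82269.

δ ≈ 0.823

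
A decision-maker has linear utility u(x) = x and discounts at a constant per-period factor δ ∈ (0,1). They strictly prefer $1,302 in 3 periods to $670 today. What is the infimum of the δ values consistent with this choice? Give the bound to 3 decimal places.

δ > 0.801

Comparing present values: 670 < δ^3·1302.
Dividing by 1302: δ^3 > 0.51459. Both sides are positive, so the cube root keeps the direction.
δ > (670/1302)^(1/3) ≈ 0.801.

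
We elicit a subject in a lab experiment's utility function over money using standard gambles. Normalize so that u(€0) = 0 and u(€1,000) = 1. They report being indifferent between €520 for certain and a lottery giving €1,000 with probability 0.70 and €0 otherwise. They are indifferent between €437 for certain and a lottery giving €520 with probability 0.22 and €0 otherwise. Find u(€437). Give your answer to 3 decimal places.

0.154

First, u(€520) = 0.70·u(€1,000) + 0.30·u(€0) = 0.70.
Then u(€437) = 0.22·u(€520) + 0.78·u(€0) = 0.22·0.70 + 0.78·0.00 = 0.1540.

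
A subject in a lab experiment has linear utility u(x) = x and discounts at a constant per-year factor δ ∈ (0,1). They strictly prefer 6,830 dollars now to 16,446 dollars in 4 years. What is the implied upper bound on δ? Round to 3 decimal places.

δ < 0.803

Under u(x) = x this choice says 6830 > δ^4·16446.
Dividing by 16446: δ^4 < 0.41530. Both sides are positive, so the 4th root keeps the direction.
δ < 0.41530^(1/4) = 0.803.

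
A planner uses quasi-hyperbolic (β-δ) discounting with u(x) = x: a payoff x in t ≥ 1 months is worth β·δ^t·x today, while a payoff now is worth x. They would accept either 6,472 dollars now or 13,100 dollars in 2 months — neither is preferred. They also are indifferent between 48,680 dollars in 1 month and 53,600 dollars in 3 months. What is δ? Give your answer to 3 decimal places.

From the later pair, β·δ^1·48680 = β·δ^3·53600; dividing through, δ^2 = 48680/53600 = 0.90821, so δ = 0.95300.

δ ≈ 0.953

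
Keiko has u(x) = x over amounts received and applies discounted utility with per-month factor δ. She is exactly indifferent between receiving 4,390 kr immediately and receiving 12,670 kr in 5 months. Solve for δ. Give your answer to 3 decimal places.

δ ≈ 0.809

The payoff in 5 months is discounted by δ^5, so u(4390) = δ^5·u(12670) and δ^5 = u(4390)/u(12670).
With u(x) = x: δ^5 = 4390/12670 = 0.34649.
So δ = 0.34649^(1/5) ≈ 0.809.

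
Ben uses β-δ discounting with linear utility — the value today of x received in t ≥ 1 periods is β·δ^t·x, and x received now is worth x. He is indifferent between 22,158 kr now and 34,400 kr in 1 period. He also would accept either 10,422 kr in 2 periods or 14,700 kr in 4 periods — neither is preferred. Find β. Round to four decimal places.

The second indifference involves only future payoffs, so β cancels: β·δ^2·10422 = β·δ^4·14700, giving δ^2 = 10422/14700 = 0.70898, so δ = 0.84201.
Now use the now-vs-future pair: 22158 = β·δ·34400 gives β = 22158/(0.84201·34400) ≈ 0.7650.

β ≈ 0.7650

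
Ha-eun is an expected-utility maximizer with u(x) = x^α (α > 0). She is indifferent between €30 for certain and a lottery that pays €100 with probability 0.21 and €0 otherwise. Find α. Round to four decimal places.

EU(lottery) = 0.21·100^α + 0.79·0 = 0.21·100^α.
Equating: 30^α = 0.21·100^α, i.e. 0.3000^α = 0.21.
Take logs: α = ln 0.21 / ln(30/100) ≈ 1.296248.

α ≈ 1.2962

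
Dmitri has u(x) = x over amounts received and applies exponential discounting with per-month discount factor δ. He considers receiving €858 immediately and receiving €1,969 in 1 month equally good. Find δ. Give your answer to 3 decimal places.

δ ≈ 0.436

Equating discounted utilities: u(858) = δ·u(1969) ⇒ δ = u(858)/u(1969).
With u(x) = x: δ = 858/1969 = 0.43575.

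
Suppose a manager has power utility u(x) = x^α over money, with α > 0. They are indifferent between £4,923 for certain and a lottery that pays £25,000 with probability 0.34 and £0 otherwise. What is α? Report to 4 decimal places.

Since u(0) = 0, the lottery's EU is 0.34·25000^α.
Setting u(4923) equal to that: 4923^α = 0.34·25000^α ⇒ (4923/25000)^α = 0.34.
α = ln(0.34) / ln(4923/25000) = -1.0788097/-1.6249577 ≈ 0.6639.

α ≈ 0.6639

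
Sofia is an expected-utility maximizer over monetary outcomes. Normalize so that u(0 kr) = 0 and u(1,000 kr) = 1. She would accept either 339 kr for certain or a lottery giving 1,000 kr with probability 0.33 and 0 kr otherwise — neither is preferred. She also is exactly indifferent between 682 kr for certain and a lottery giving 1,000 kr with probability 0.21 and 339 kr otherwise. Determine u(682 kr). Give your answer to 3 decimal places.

The first gamble pins u(339 kr): it must equal 0.33·1 + 0.67·0 = 0.33.
Then u(682 kr) = 0.21·u(1,000 kr) + 0.79·u(339 kr) = 0.21·1.00 + 0.79·0.33 = 0.4707.

0.471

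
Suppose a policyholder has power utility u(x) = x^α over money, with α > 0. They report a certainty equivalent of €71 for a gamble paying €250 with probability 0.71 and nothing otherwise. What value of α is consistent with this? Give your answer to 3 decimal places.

α ≈ 0.272

EU(lottery) = 0.71·250^α + 0.29·0 = 0.71·250^α.
Indifference: 71^α = 0.71·250^α, so (71/250)^α = 0.71.
Taking logs: α·ln(71/250) = ln(0.71), so α = -0.342490 / -1.258781 ≈ 0.272.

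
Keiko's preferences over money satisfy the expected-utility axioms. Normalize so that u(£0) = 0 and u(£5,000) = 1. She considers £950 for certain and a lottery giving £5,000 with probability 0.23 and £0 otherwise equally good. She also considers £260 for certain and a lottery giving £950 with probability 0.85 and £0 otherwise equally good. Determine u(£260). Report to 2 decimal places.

First, u(£950) = 0.23·u(£5,000) + 0.77·u(£0) = 0.23.
Then u(£260) = 0.85·u(£950) + 0.15·u(£0) = 0.85·0.23 + 0.15·0.00 = 0.1955.

0.20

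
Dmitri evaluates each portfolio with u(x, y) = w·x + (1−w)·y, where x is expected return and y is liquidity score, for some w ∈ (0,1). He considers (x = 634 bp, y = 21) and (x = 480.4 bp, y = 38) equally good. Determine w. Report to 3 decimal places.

w = 0.100

u(634,21) = u(480.4,38) means w·634 + (1−w)·21 = w·480.4 + (1−w)·38.
Collecting terms: w·153.6 = (1−w)·17.
The marginal rate of substitution is 17/153.6, so w = 17/(153.6+17) = 0.100.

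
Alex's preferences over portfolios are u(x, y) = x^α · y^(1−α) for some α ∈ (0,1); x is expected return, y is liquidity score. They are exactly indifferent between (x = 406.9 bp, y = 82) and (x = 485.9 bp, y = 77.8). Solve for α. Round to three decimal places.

α ≈ 0.229

The Cobb–Douglas utilities coincide, so 406.9^α·82^(1−α) = 485.9^α·77.8^(1−α).
(406.9/485.9)^α = (77.8/82)^(1−α); take logs: α·ln(406.9/485.9) = (1−α)·ln(77.8/82), i.e. α·-0.177435 = (1−α)·-0.052578.
With A = -0.177435 and B = -0.052578: α·A = (1−α)·B, so α = B/(A+B) = -0.052578/-0.230013 ≈ 0.229.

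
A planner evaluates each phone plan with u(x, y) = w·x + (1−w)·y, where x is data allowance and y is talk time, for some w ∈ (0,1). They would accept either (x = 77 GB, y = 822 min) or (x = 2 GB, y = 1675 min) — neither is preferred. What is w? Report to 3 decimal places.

Indifference: w·77 + (1−w)·822 = w·2 + (1−w)·1675.
Collecting terms: w·75 = (1−w)·853.
So w/(1−w) = 853/75 = 11.3733, giving w = 853/(75+853) = 0.919.

w = 0.919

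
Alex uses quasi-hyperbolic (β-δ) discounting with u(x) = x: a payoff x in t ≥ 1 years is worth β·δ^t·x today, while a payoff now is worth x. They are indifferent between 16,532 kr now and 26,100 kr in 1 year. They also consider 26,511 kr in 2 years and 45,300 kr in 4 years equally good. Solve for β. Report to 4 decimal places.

β ≈ 0.8280

Both payoffs in the second observation are in the future, so β drops out: δ^2·26511 = δ^4·45300 ⇒ δ^2 = 26511/45300 = 0.58523, so δ = 0.76500.
The first indifference: 16532 = β·δ·26100, so β = 16532/(δ·26100) = 16532/(0.76500·26100) ≈ 0.8280.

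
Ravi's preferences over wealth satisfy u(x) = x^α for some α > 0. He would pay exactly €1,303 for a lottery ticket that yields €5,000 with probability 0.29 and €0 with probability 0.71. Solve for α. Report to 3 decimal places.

The lottery's expected utility is 0.29·u(5000) + 0.71·u(0) = 0.29·5000^α (since u(0) = 0 for α > 0).
Indifference: 1303^α = 0.29·5000^α, so (1303/5000)^α = 0.29.
Take logs: α = ln 0.29 / ln(1303/5000) ≈ 0.92051.

α ≈ 0.921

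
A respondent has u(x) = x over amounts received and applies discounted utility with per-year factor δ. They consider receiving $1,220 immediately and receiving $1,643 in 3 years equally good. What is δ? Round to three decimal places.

Indifference means u(1220) = δ^3 · u(1643), so δ^3 = u(1220)/u(1643).
With u(x) = x: δ^3 = 1220/1643 = 0.74254.
So δ = 0.74254^(1/3) ≈ 0.906.

δ ≈ 0.906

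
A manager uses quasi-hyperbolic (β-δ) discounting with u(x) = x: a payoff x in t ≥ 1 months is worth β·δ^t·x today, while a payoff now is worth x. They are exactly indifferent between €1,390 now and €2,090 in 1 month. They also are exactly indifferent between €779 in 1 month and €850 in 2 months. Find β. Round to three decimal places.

From the later pair, β·δ^1·779 = β·δ^2·850; dividing through, δ = 779/850 = 0.91647.
The first indifference: 1390 = β·δ·2090, so β = 1390/(δ·2090) = 1390/(0.91647·2090) ≈ 0.726.

β ≈ 0.726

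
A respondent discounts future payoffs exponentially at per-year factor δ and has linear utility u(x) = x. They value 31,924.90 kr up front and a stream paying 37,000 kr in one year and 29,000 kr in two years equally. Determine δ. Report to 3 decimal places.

δ ≈ 0.590

Present value of the stream is 37000·δ + 29000·δ². Indifference gives 37000δ + 29000δ² = 31924.90.
That is, 29000δ² + 37000δ − 31924.90 = 0, a quadratic in δ.
By the quadratic formula (taking the positive root), δ = (−37000 + √5072288400.00) / 58000 ≈ 0.590.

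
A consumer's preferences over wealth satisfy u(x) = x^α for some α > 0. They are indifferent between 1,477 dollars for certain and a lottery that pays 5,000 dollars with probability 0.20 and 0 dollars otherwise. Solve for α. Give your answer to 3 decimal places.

The lottery's expected utility is 0.20·u(5000) + 0.80·u(0) = 0.20·5000^α (since u(0) = 0 for α > 0).
Equating: 1477^α = 0.20·5000^α, i.e. 0.2954^α = 0.20.
Taking logs: α·ln(1477/5000) = ln(0.20), so α = -1.609438 / -1.219425 ≈ 1.320.

α ≈ 1.320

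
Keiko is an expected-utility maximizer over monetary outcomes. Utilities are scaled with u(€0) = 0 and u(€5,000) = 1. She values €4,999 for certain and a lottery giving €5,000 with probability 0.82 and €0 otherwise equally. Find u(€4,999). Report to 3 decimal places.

0.820

The indifference gives u(€4,999) = 0.82·u(€5,000) + 0.18·u(€0) = 0.82·1 + 0.18·0 = 0.82.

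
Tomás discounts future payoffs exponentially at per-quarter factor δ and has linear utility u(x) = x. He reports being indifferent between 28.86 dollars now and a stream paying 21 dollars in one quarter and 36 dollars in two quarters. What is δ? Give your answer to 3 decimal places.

δ ≈ 0.650

Equating present values: 28.86 = 21δ + 36δ².
Rearranged: 36δ² + 21δ − 28.86 = 0.
The positive root is δ = [−21 + √(21² + 4·36·28.86)] / (2·36) = (−21 + 67.800)/72 ≈ 0.650.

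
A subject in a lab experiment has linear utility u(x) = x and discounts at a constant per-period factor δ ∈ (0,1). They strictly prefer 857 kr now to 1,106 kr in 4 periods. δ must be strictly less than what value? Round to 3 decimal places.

δ < 0.938

Under u(x) = x this choice says 857 > δ^4·1106.
Hence δ^4 < 857/1106 = 0.77486, and x ↦ x^(1/4) is increasing on (0,∞).
δ < (857/1106)^(1/4) ≈ 0.938.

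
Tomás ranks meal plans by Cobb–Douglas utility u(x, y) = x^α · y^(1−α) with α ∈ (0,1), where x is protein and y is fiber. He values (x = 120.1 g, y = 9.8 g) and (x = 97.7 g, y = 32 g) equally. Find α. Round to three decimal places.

Set the two utilities equal: 120.1^α·9.8^(1−α) = 97.7^α·32^(1−α).
Taking logs: α·ln 120.1 + (1−α)·ln 9.8 = α·ln 97.7 + (1−α)·ln 32, i.e. α·0.206423 = (1−α)·1.183354.
With A = 0.206423 and B = 1.183354: α·A = (1−α)·B, so α = B/(A+B) = 1.183354/1.389777 ≈ 0.851.

α ≈ 0.851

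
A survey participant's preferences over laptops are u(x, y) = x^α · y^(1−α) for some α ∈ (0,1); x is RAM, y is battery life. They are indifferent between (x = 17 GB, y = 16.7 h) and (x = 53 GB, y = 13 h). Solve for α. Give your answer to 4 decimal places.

α ≈ 0.1805

The Cobb–Douglas utilities coincide, so 17^α·16.7^(1−α) = 53^α·13^(1−α).
Rearrange to (17/53)^α = (13/16.7)^(1−α) and take logs: α·-1.1370786 = (1−α)·-0.2504594.
So α/(1−α) = (-0.2504594)/(-1.1370786) = 0.2202657, and α = 0.2202657/1.2202657 ≈ 0.1805.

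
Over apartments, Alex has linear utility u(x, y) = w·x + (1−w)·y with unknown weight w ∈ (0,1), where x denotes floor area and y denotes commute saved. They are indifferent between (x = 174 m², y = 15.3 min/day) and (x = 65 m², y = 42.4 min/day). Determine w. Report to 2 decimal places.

u(174,15.3) = u(65,42.4) means w·174 + (1−w)·15.3 = w·65 + (1−w)·42.4.
Rearranging, 109·w − 27.1·(1−w) = 0.
So w/(1−w) = 27.1/109 = 0.2486, giving w = 27.1/(109+27.1) = 0.20.

w = 0.20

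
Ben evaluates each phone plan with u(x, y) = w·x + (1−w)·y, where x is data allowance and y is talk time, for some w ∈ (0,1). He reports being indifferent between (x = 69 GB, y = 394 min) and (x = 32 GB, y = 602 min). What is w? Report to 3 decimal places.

w = 0.849

Indifference: w·69 + (1−w)·394 = w·32 + (1−w)·602.
Collecting terms: w·37 = (1−w)·208.
The marginal rate of substitution is 208/37, so w = 208/(37+208) = 0.849.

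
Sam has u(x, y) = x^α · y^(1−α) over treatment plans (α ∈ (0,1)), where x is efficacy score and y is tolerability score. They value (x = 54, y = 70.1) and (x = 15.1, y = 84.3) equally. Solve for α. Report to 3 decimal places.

α ≈ 0.126

Indifference: 54^α · 70.1^(1−α) = 15.1^α · 84.3^(1−α).
Rearrange to (54/15.1)^α = (84.3/70.1)^(1−α) and take logs: α·1.274289 = (1−α)·0.184459.
With A = 1.274289 and B = 0.184459: α·A = (1−α)·B, so α = B/(A+B) = 0.184459/1.458748 ≈ 0.126.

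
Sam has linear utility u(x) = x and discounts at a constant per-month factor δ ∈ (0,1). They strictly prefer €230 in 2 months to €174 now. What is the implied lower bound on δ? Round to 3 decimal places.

Under u(x) = x this choice says 174 < δ^2·230.
So δ^2 > 174/230 = 0.75652; taking the square root of both positive sides preserves the inequality.
δ > (174/230)^(1/2) ≈ 0.870.

δ > 0.870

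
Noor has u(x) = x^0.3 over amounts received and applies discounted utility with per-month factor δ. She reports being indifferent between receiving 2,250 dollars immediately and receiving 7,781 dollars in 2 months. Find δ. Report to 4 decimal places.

δ ≈ 0.8302

The payoff in 2 months is discounted by δ^2, so u(2250) = δ^2·u(7781) and δ^2 = u(2250)/u(7781).
Since u(x) = x^0.3, δ^2 = (2250/7781)^0.3 = 0.28917^0.3 = 0.68920.
Taking the square root: δ = 0.68920^(1/2) ≈ 0.8302.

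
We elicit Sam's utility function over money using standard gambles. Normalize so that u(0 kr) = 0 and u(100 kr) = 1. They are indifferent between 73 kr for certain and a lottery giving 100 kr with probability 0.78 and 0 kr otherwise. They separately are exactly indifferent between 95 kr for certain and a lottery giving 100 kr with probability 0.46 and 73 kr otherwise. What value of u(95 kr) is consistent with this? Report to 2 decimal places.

First, u(73 kr) = 0.78·u(100 kr) + 0.22·u(0 kr) = 0.78.
Then u(95 kr) = 0.46·u(100 kr) + 0.54·u(73 kr) = 0.46·1.00 + 0.54·0.78 = 0.8812.

0.88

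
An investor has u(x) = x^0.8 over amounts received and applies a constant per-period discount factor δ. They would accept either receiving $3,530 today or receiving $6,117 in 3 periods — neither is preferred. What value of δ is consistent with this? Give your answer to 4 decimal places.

δ ≈ 0.8636

Equating discounted utilities: u(3530) = δ^3·u(6117) ⇒ δ^3 = u(3530)/u(6117).
Since u(x) = x^0.8, δ^3 = (3530/6117)^0.8 = 0.57708^0.8 = 0.64415.
Hence δ = (0.64415)^(1/3) = 0.863634.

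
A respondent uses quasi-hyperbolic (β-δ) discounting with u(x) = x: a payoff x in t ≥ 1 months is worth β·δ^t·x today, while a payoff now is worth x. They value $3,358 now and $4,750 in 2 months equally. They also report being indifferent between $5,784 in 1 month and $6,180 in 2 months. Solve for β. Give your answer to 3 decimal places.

β ≈ 0.807

The second indifference involves only future payoffs, so β cancels: β·δ^1·5784 = β·δ^2·6180, giving δ = 5784/6180 = 0.93592.
Now use the now-vs-future pair: 3358 = β·δ^2·4750 gives β = 3358/(0.87595·4750) ≈ 0.807.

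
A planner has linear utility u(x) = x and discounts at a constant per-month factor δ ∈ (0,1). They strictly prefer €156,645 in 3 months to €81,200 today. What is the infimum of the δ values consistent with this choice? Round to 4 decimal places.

The preference means 81200 < δ^3·156645.
So δ^3 > 81200/156645 = 0.51837; taking the cube root of both positive sides preserves the inequality.
δ > 0.51837^(1/3) = 0.8033.

δ > 0.8033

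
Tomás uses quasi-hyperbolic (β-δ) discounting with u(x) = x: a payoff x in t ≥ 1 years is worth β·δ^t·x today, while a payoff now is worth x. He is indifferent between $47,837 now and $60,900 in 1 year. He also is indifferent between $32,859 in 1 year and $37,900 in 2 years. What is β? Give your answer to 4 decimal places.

The second indifference involves only future payoffs, so β cancels: β·δ^1·32859 = β·δ^2·37900, giving δ = 32859/37900 = 0.86699.
The first indifference: 47837 = β·δ·60900, so β = 47837/(δ·60900) = 47837/(0.86699·60900) ≈ 0.9060.

β ≈ 0.9060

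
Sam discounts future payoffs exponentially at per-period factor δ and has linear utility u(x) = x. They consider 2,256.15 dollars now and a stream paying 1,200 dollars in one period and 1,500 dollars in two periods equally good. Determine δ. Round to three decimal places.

Present value of the stream is 1200·δ + 1500·δ². Indifference gives 1200δ + 1500δ² = 2256.15.
So 1500δ² + 1200δ − 2256.15 = 0.
δ = (−1200 + √(1200² + 4·1500·2256.15)) / (2·1500) = (−1200 + √14976900.00) / 3000 ≈ 0.890.

δ ≈ 0.890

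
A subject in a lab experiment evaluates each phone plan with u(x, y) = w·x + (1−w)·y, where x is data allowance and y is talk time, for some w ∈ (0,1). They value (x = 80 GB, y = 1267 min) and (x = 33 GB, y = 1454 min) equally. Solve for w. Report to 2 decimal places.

w = 0.80

Equating utilities: w·80 + (1−w)·1267 = w·33 + (1−w)·1454.
Rearranging, 47·w − 187·(1−w) = 0.
So w/(1−w) = 187/47 = 3.9787, giving w = 187/(47+187) = 0.80.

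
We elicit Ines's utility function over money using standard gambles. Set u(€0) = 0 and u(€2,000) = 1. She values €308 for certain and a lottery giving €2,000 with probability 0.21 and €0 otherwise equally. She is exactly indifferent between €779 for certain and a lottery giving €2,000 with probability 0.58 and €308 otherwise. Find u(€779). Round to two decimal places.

0.67

From the first indifference, u(€308) = 0.21·u(€2,000) + 0.79·u(€0) = 0.21·1 + 0.79·0 = 0.21.
Then u(€779) = 0.58·u(€2,000) + 0.42·u(€308) = 0.58·1.00 + 0.42·0.21 = 0.6682.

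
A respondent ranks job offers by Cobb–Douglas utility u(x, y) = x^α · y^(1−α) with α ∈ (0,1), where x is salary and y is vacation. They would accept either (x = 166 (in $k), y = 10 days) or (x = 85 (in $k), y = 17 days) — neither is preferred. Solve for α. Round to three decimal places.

α ≈ 0.442

The Cobb–Douglas utilities coincide, so 166^α·10^(1−α) = 85^α·17^(1−α).
(166/85)^α = (17/10)^(1−α); take logs: α·ln(166/85) = (1−α)·ln(17/10), i.e. α·0.669337 = (1−α)·0.530628.
With A = 0.669337 and B = 0.530628: α·A = (1−α)·B, so α = B/(A+B) = 0.530628/1.199965 ≈ 0.442.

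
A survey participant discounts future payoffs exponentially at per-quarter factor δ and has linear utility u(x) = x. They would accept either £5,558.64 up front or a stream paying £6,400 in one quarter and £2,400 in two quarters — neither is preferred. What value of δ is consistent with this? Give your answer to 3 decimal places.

δ ≈ 0.690

The stream is worth 6400δ + 2400δ² today, so 6400δ + 2400δ² = 5558.64.
That is, 2400δ² + 6400δ − 5558.64 = 0, a quadratic in δ.
δ = (−6400 + √(6400² + 4·2400·5558.64)) / (2·2400) = (−6400 + √94322944.00) / 4800 ≈ 0.690.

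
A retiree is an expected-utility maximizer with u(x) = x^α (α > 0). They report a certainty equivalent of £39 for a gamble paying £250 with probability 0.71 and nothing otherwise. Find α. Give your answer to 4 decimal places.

α ≈ 0.1843

EU(lottery) = 0.71·250^α + 0.29·0 = 0.71·250^α.
Indifference: 39^α = 0.71·250^α, so (39/250)^α = 0.71.
Take logs: α = ln 0.71 / ln(39/250) ≈ 0.184343.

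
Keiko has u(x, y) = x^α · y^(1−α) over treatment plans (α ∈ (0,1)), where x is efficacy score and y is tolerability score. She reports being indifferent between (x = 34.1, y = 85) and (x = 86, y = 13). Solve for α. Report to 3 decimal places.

Indifference: 34.1^α · 85^(1−α) = 86^α · 13^(1−α).
(34.1/86)^α = (13/85)^(1−α); take logs: α·ln(34.1/86) = (1−α)·ln(13/85), i.e. α·-0.925050 = (1−α)·-1.877702.
With A = -0.925050 and B = -1.877702: α·A = (1−α)·B, so α = B/(A+B) = -1.877702/-2.802752 ≈ 0.670.

α ≈ 0.670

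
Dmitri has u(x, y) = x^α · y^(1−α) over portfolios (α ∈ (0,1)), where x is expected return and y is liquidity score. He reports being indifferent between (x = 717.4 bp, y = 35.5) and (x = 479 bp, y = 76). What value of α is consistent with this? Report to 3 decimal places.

The Cobb–Douglas utilities coincide, so 717.4^α·35.5^(1−α) = 479^α·76^(1−α).
(717.4/479)^α = (76/35.5)^(1−α); take logs: α·ln(717.4/479) = (1−α)·ln(76/35.5), i.e. α·0.403933 = (1−α)·0.761201.
So α/(1−α) = (0.761201)/(0.403933) = 1.884473, and α = 1.884473/2.884473 ≈ 0.653.

α ≈ 0.653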